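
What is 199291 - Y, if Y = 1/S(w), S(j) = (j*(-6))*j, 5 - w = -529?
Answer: 340974146377/1710936 ≈ 1.9929e+5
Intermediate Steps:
w = 534 (w = 5 - 1*(-529) = 5 + 529 = 534)
S(j) = -6*j² (S(j) = (-6*j)*j = -6*j²)
Y = -1/1710936 (Y = 1/(-6*534²) = 1/(-6*285156) = 1/(-1710936) = -1/1710936 ≈ -5.8447e-7)
199291 - Y = 199291 - 1*(-1/1710936) = 199291 + 1/1710936 = 340974146377/1710936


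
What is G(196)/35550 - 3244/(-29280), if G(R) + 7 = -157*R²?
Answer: -1470680801/8674200 ≈ -169.55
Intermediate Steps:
G(R) = -7 - 157*R²
G(196)/35550 - 3244/(-29280) = (-7 - 157*196²)/35550 - 3244/(-29280) = (-7 - 157*38416)*(1/35550) - 3244*(-1/29280) = (-7 - 6031312)*(1/35550) + 811/7320 = -6031319*1/35550 + 811/7320 = -6031319/35550 + 811/7320 = -1470680801/8674200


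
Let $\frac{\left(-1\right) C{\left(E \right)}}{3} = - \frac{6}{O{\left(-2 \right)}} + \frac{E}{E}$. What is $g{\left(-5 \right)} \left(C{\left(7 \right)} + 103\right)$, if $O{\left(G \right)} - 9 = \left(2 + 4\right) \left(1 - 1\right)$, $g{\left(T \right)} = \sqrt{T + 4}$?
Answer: $102 i \approx 102.0 i$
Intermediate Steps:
$g{\left(T \right)} = \sqrt{4 + T}$
$O{\left(G \right)} = 9$ ($O{\left(G \right)} = 9 + \left(2 + 4\right) \left(1 - 1\right) = 9 + 6 \cdot 0 = 9 + 0 = 9$)
$C{\left(E \right)} = -1$ ($C{\left(E \right)} = - 3 \left(- \frac{6}{9} + \frac{E}{E}\right) = - 3 \left(\left(-6\right) \frac{1}{9} + 1\right) = - 3 \left(- \frac{2}{3} + 1\right) = \left(-3\right) \frac{1}{3} = -1$)
$g{\left(-5 \right)} \left(C{\left(7 \right)} + 103\right) = \sqrt{4 - 5} \left(-1 + 103\right) = \sqrt{-1} \cdot 102 = i 102 = 102 i$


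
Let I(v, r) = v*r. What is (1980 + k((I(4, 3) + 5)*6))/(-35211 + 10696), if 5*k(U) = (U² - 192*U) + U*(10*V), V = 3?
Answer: -756/24515 ≈ -0.030838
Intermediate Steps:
I(v, r) = r*v
k(U) = -162*U/5 + U²/5 (k(U) = ((U² - 192*U) + U*(10*3))/5 = ((U² - 192*U) + U*30)/5 = ((U² - 192*U) + 30*U)/5 = (U² - 162*U)/5 = -162*U/5 + U²/5)
(1980 + k((I(4, 3) + 5)*6))/(-35211 + 10696) = (1980 + ((3*4 + 5)*6)*(-162 + (3*4 + 5)*6)/5)/(-35211 + 10696) = (1980 + ((12 + 5)*6)*(-162 + (12 + 5)*6)/5)/(-24515) = (1980 + (17*6)*(-162 + 17*6)/5)*(-1/24515) = (1980 + (⅕)*102*(-162 + 102))*(-1/24515) = (1980 + (⅕)*102*(-60))*(-1/24515) = (1980 - 1224)*(-1/24515) = 756*(-1/24515) = -756/24515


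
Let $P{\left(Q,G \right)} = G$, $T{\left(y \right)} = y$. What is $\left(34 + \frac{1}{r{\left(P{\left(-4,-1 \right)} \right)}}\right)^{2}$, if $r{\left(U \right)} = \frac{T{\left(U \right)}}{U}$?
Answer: $1225$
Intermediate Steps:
$r{\left(U \right)} = 1$ ($r{\left(U \right)} = \frac{U}{U} = 1$)
$\left(34 + \frac{1}{r{\left(P{\left(-4,-1 \right)} \right)}}\right)^{2} = \left(34 + 1^{-1}\right)^{2} = \left(34 + 1\right)^{2} = 35^{2} = 1225$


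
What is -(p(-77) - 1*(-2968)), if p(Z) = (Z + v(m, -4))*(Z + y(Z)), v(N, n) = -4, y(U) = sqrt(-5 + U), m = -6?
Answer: -9205 + 81*I*sqrt(82) ≈ -9205.0 + 733.49*I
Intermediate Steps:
p(Z) = (-4 + Z)*(Z + sqrt(-5 + Z)) (p(Z) = (Z - 4)*(Z + sqrt(-5 + Z)) = (-4 + Z)*(Z + sqrt(-5 + Z)))
-(p(-77) - 1*(-2968)) = -(((-77)**2 - 4*(-77) - 4*sqrt(-5 - 77) - 77*sqrt(-5 - 77)) - 1*(-2968)) = -((5929 + 308 - 4*I*sqrt(82) - 77*I*sqrt(82)) + 2968) = -((6237 - 81*I*sqrt(82)) + 2968) = -(9205 - 81*I*sqrt(82)) = -9205 + 81*I*sqrt(82)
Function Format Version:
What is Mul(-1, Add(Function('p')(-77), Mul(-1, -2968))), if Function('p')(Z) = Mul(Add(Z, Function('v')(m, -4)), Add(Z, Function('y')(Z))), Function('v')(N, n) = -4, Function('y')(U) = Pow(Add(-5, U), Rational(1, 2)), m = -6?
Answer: Add(-9205, Mul(81, I, Pow(82, Rational(1, 2)))) ≈ Add(-9205.0, Mul(733.49, I))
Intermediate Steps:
Function('p')(Z) = Mul(Add(-4, Z), Add(Z, Pow(Add(-5, Z), Rational(1, 2)))) (Function('p')(Z) = Mul(Add(Z, -4), Add(Z, Pow(Add(-5, Z), Rational(1, 2)))) = Mul(Add(-4, Z), Add(Z, Pow(Add(-5, Z), Rational(1, 2)))))
Mul(-1, Add(Function('p')(-77), Mul(-1, -2968))) = Mul(-1, Add(Add(Pow(-77, 2), Mul(-4, -77), Mul(-4, Pow(Add(-5, -77), Rational(1, 2))), Mul(-77, Pow(Add(-5, -77), Rational(1, 2)))), Mul(-1, -2968))) = Mul(-1, Add(Add(5929, 308, Mul(-4, Pow(-82, Rational(1, 2))), Mul(-77, Pow(-82, Rational(1, 2)))), 2968)) = Mul(-1, Add(Add(5929, 308, Mul(-4, Mul(I, Pow(82, Rational(1, 2)))), Mul(-77, Mul(I, Pow(82, Rational(1, 2))))), 2968)) = Mul(-1, Add(Add(5929, 308, Mul(-4, I, Pow(82, Rational(1, 2))), Mul(-77, I, Pow(82, Rational(1, 2)))), 2968)) = Mul(-1, Add(Add(6237, Mul(-81, I, Pow(82, Rational(1, 2)))), 2968)) = Mul(-1, Add(9205, Mul(-81, I, Pow(82, Rational(1, 2))))) = Add(-9205, Mul(81, I, Pow(82, Rational(1, 2))))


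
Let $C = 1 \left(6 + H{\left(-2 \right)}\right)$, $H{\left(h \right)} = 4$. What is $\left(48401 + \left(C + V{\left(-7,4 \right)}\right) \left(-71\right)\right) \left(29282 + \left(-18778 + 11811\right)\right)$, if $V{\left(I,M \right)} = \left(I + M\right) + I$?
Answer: $1080068315$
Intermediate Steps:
$V{\left(I,M \right)} = M + 2 I$
$C = 10$ ($C = 1 \left(6 + 4\right) = 1 \cdot 10 = 10$)
$\left(48401 + \left(C + V{\left(-7,4 \right)}\right) \left(-71\right)\right) \left(29282 + \left(-18778 + 11811\right)\right) = \left(48401 + \left(10 + \left(4 + 2 \left(-7\right)\right)\right) \left(-71\right)\right) \left(29282 + \left(-18778 + 11811\right)\right) = \left(48401 + \left(10 + \left(4 - 14\right)\right) \left(-71\right)\right) \left(29282 - 6967\right) = \left(48401 + \left(10 - 10\right) \left(-71\right)\right) 22315 = \left(48401 + 0 \left(-71\right)\right) 22315 = \left(48401 + 0\right) 22315 = 48401 \cdot 22315 = 1080068315$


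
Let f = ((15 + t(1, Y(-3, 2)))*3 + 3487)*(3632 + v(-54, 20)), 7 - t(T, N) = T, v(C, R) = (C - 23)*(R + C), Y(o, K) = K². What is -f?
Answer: -22187500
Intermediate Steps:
v(C, R) = (-23 + C)*(C + R)
t(T, N) = 7 - T
f = 22187500 (f = ((15 + (7 - 1*1))*3 + 3487)*(3632 + ((-54)² - 23*(-54) - 23*20 - 54*20)) = ((15 + (7 - 1))*3 + 3487)*(3632 + (2916 + 1242 - 460 - 1080)) = ((15 + 6)*3 + 3487)*(3632 + 2618) = (21*3 + 3487)*6250 = (63 + 3487)*6250 = 3550*6250 = 22187500)
-f = -1*22187500 = -22187500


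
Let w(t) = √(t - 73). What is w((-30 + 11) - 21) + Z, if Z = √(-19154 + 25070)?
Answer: 2*√1479 + I*√113 ≈ 76.916 + 10.63*I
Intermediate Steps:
w(t) = √(-73 + t)
Z = 2*√1479 (Z = √5916 = 2*√1479 ≈ 76.916)
w((-30 + 11) - 21) + Z = √(-73 + ((-30 + 11) - 21)) + 2*√1479 = √(-73 + (-19 - 21)) + 2*√1479 = √(-73 - 40) + 2*√1479 = √(-113) + 2*√1479 = I*√113 + 2*√1479 = 2*√1479 + I*√113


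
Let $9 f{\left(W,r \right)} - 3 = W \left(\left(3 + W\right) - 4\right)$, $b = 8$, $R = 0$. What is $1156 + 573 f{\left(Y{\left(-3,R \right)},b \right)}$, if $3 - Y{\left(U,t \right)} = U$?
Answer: $3257$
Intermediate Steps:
$Y{\left(U,t \right)} = 3 - U$
$f{\left(W,r \right)} = \frac{1}{3} + \frac{W \left(-1 + W\right)}{9}$ ($f{\left(W,r \right)} = \frac{1}{3} + \frac{W \left(\left(3 + W\right) - 4\right)}{9} = \frac{1}{3} + \frac{W \left(-1 + W\right)}{9}$)
$1156 + 573 f{\left(Y{\left(-3,R \right)},b \right)} = 1156 + 573 \left(\frac{1}{3} - \frac{3 - -3}{9} + \frac{\left(3 - -3\right)^{2}}{9}\right) = 1156 + 573 \left(\frac{1}{3} - \frac{3 + 3}{9} + \frac{\left(3 + 3\right)^{2}}{9}\right) = 1156 + 573 \left(\frac{1}{3} - \frac{2}{3} + \frac{6^{2}}{9}\right) = 1156 + 573 \left(\frac{1}{3} - \frac{2}{3} + \frac{1}{9} \cdot 36\right) = 1156 + 573 \left(\frac{1}{3} - \frac{2}{3} + 4\right) = 1156 + 573 \cdot \frac{11}{3} = 1156 + 2101 = 3257$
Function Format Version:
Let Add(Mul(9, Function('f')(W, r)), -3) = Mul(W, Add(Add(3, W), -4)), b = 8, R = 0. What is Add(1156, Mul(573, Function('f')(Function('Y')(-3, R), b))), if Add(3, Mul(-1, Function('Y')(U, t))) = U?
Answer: 3257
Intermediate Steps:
Function('Y')(U, t) = Add(3, Mul(-1, U))
Function('f')(W, r) = Add(Rational(1, 3), Mul(Rational(1, 9), W, Add(-1, W))) (Function('f')(W, r) = Add(Rational(1, 3), Mul(Rational(1, 9), Mul(W, Add(Add(3, W), -4)))) = Add(Rational(1, 3), Mul(Rational(1, 9), Mul(W, Add(-1, W)))) = Add(Rational(1, 3), Mul(Rational(1, 9), W, Add(-1, W))))
Add(1156, Mul(573, Function('f')(Function('Y')(-3, R), b))) = Add(1156, Mul(573, Add(Rational(1, 3), Mul(Rational(-1, 9), Add(3, Mul(-1, -3))), Mul(Rational(1, 9), Pow(Add(3, Mul(-1, -3)), 2))))) = Add(1156, Mul(573, Add(Rational(1, 3), Mul(Rational(-1, 9), Add(3, 3)), Mul(Rational(1, 9), Pow(Add(3, 3), 2))))) = Add(1156, Mul(573, Add(Rational(1, 3), Mul(Rational(-1, 9), 6), Mul(Rational(1, 9), Pow(6, 2))))) = Add(1156, Mul(573, Add(Rational(1, 3), Rational(-2, 3), Mul(Rational(1, 9), 36)))) = Add(1156, Mul(573, Add(Rational(1, 3), Rational(-2, 3), 4))) = Add(1156, Mul(573, Rational(11, 3))) = Add(1156, 2101) = 3257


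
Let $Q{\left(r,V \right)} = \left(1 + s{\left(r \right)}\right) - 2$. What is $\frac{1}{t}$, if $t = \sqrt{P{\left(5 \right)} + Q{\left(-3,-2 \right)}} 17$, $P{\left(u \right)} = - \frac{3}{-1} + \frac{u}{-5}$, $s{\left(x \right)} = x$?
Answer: $- \frac{i \sqrt{2}}{34} \approx - 0.041595 i$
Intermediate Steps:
$P{\left(u \right)} = 3 - \frac{u}{5}$ ($P{\left(u \right)} = \left(-3\right) \left(-1\right) + u \left(- \frac{1}{5}\right) = 3 - \frac{u}{5}$)
$Q{\left(r,V \right)} = -1 + r$ ($Q{\left(r,V \right)} = \left(1 + r\right) - 2 = -1 + r$)
$t = 17 i \sqrt{2}$ ($t = \sqrt{\left(3 - 1\right) - 4} \cdot 17 = \sqrt{2 - 4} \cdot 17 = \sqrt{-2} \cdot 17 = i \sqrt{2} \cdot 17 = 17 i \sqrt{2} \approx 24.042 i$)
$\frac{1}{t} = \frac{1}{17 i \sqrt{2}} = - \frac{i \sqrt{2}}{34}$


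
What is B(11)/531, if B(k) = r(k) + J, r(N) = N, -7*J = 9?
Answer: 68/3717 ≈ 0.018294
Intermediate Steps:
J = -9/7 (J = -1/7*9 = -9/7 ≈ -1.2857)
B(k) = -9/7 + k (B(k) = k - 9/7 = -9/7 + k)
B(11)/531 = (-9/7 + 11)/531 = (68/7)*(1/531) = 68/3717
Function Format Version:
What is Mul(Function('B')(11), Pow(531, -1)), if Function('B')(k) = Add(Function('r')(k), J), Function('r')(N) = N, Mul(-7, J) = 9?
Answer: Rational(68, 3717) ≈ 0.018294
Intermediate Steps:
J = Rational(-9, 7) (J = Mul(Rational(-1, 7), 9) = Rational(-9, 7) ≈ -1.2857)
Function('B')(k) = Add(Rational(-9, 7), k) (Function('B')(k) = Add(k, Rational(-9, 7)) = Add(Rational(-9, 7), k))
Mul(Function('B')(11), Pow(531, -1)) = Mul(Add(Rational(-9, 7), 11), Pow(531, -1)) = Mul(Rational(68, 7), Rational(1, 531)) = Rational(68, 3717)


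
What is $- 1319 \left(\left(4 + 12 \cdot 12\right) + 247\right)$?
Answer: $-521005$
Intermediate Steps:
$- 1319 \left(\left(4 + 12 \cdot 12\right) + 247\right) = - 1319 \left(\left(4 + 144\right) + 247\right) = - 1319 \left(148 + 247\right) = \left(-1319\right) 395 = -521005$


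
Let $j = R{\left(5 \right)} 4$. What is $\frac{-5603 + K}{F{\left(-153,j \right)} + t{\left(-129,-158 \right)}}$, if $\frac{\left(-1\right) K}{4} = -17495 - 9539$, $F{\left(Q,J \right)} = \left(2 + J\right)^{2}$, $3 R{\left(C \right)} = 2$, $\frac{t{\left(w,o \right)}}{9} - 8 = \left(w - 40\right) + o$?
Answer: $- \frac{922797}{25643} \approx -35.986$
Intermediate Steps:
$t{\left(w,o \right)} = -288 + 9 o + 9 w$ ($t{\left(w,o \right)} = 72 + 9 \left(\left(w - 40\right) + o\right) = 72 + 9 \left(\left(-40 + w\right) + o\right) = 72 + 9 \left(-40 + o + w\right) = 72 + \left(-360 + 9 o + 9 w\right) = -288 + 9 o + 9 w$)
$R{\left(C \right)} = \frac{2}{3}$ ($R{\left(C \right)} = \frac{1}{3} \cdot 2 = \frac{2}{3}$)
$j = \frac{8}{3}$ ($j = \frac{2}{3} \cdot 4 = \frac{8}{3} \approx 2.6667$)
$K = 108136$ ($K = - 4 \left(-17495 - 9539\right) = \left(-4\right) \left(-27034\right) = 108136$)
$\frac{-5603 + K}{F{\left(-153,j \right)} + t{\left(-129,-158 \right)}} = \frac{-5603 + 108136}{\left(2 + \frac{8}{3}\right)^{2} + \left(-288 + 9 \left(-158\right) + 9 \left(-129\right)\right)} = \frac{102533}{\left(\frac{14}{3}\right)^{2} - 2871} = \frac{102533}{\frac{196}{9} - 2871} = \frac{102533}{- \frac{25643}{9}} = 102533 \left(- \frac{9}{25643}\right) = - \frac{922797}{25643}$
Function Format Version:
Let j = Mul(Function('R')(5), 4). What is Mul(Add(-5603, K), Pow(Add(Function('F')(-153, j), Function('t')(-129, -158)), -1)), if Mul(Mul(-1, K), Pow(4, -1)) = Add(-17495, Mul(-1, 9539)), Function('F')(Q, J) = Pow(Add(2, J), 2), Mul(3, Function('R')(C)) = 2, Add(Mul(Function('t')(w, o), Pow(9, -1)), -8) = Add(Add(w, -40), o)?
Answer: Rational(-922797, 25643) ≈ -35.986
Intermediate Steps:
Function('t')(w, o) = Add(-288, Mul(9, o), Mul(9, w)) (Function('t')(w, o) = Add(72, Mul(9, Add(Add(w, -40), o))) = Add(72, Mul(9, Add(Add(-40, w), o))) = Add(72, Mul(9, Add(-40, o, w))) = Add(72, Add(-360, Mul(9, o), Mul(9, w))) = Add(-288, Mul(9, o), Mul(9, w)))
Function('R')(C) = Rational(2, 3) (Function('R')(C) = Mul(Rational(1, 3), 2) = Rational(2, 3))
j = Rational(8, 3) (j = Mul(Rational(2, 3), 4) = Rational(8, 3) ≈ 2.6667)
K = 108136 (K = Mul(-4, Add(-17495, Mul(-1, 9539))) = Mul(-4, Add(-17495, -9539)) = Mul(-4, -27034) = 108136)
Mul(Add(-5603, K), Pow(Add(Function('F')(-153, j), Function('t')(-129, -158)), -1)) = Mul(Add(-5603, 108136), Pow(Add(Pow(Add(2, Rational(8, 3)), 2), Add(-288, Mul(9, -158), Mul(9, -129))), -1)) = Mul(102533, Pow(Add(Pow(Rational(14, 3), 2), Add(-288, -1422, -1161)), -1)) = Mul(102533, Pow(Add(Rational(196, 9), -2871), -1)) = Mul(102533, Pow(Rational(-25643, 9), -1)) = Mul(102533, Rational(-9, 25643)) = Rational(-922797, 25643)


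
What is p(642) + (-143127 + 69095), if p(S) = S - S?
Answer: -74032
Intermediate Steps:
p(S) = 0
p(642) + (-143127 + 69095) = 0 + (-143127 + 69095) = 0 - 74032 = -74032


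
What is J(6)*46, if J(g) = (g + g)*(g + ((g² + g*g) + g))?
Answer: 46368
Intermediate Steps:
J(g) = 2*g*(2*g + 2*g²) (J(g) = (2*g)*(g + ((g² + g²) + g)) = (2*g)*(g + (2*g² + g)) = (2*g)*(g + (g + 2*g²)) = (2*g)*(2*g + 2*g²) = 2*g*(2*g + 2*g²))
J(6)*46 = (4*6²*(1 + 6))*46 = (4*36*7)*46 = 1008*46 = 46368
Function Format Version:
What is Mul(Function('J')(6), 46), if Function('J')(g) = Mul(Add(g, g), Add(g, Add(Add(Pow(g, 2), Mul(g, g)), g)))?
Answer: 46368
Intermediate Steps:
Function('J')(g) = Mul(2, g, Add(Mul(2, g), Mul(2, Pow(g, 2)))) (Function('J')(g) = Mul(Mul(2, g), Add(g, Add(Add(Pow(g, 2), Pow(g, 2)), g))) = Mul(Mul(2, g), Add(g, Add(Mul(2, Pow(g, 2)), g))) = Mul(Mul(2, g), Add(g, Add(g, Mul(2, Pow(g, 2))))) = Mul(Mul(2, g), Add(Mul(2, g), Mul(2, Pow(g, 2)))) = Mul(2, g, Add(Mul(2, g), Mul(2, Pow(g, 2)))))
Mul(Function('J')(6), 46) = Mul(Mul(4, Pow(6, 2), Add(1, 6)), 46) = Mul(Mul(4, 36, 7), 46) = Mul(1008, 46) = 46368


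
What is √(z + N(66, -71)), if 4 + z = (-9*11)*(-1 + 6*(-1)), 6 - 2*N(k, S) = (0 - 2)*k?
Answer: √758 ≈ 27.532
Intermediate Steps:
N(k, S) = 3 + k (N(k, S) = 3 - (0 - 2)*k/2 = 3 - (-1)*k = 3 + k)
z = 689 (z = -4 + (-9*11)*(-1 + 6*(-1)) = -4 - 99*(-1 - 6) = -4 - 99*(-7) = -4 + 693 = 689)
√(z + N(66, -71)) = √(689 + (3 + 66)) = √(689 + 69) = √758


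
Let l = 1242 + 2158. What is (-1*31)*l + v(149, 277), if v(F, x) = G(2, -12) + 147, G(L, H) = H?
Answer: -105265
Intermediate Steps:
v(F, x) = 135 (v(F, x) = -12 + 147 = 135)
l = 3400
(-1*31)*l + v(149, 277) = -1*31*3400 + 135 = -31*3400 + 135 = -105400 + 135 = -105265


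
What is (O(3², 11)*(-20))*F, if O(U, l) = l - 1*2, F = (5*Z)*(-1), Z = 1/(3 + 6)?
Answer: 100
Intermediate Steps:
Z = ⅑ (Z = 1/9 = ⅑ ≈ 0.11111)
F = -5/9 (F = (5*(⅑))*(-1) = (5/9)*(-1) = -5/9 ≈ -0.55556)
O(U, l) = -2 + l (O(U, l) = l - 2 = -2 + l)
(O(3², 11)*(-20))*F = ((-2 + 11)*(-20))*(-5/9) = (9*(-20))*(-5/9) = -180*(-5/9) = 100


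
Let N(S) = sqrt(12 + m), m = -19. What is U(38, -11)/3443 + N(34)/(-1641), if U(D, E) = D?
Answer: 38/3443 - I*sqrt(7)/1641 ≈ 0.011037 - 0.0016123*I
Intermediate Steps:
N(S) = I*sqrt(7) (N(S) = sqrt(12 - 19) = sqrt(-7) = I*sqrt(7))
U(38, -11)/3443 + N(34)/(-1641) = 38/3443 + (I*sqrt(7))/(-1641) = 38*(1/3443) + (I*sqrt(7))*(-1/1641) = 38/3443 - I*sqrt(7)/1641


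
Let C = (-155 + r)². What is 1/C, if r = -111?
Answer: 1/70756 ≈ 1.4133e-5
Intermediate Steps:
C = 70756 (C = (-155 - 111)² = (-266)² = 70756)
1/C = 1/70756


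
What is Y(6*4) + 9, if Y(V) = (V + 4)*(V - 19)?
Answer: 149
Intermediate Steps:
Y(V) = (-19 + V)*(4 + V) (Y(V) = (4 + V)*(-19 + V) = (-19 + V)*(4 + V))
Y(6*4) + 9 = (-76 + (6*4)² - 90*4) + 9 = (-76 + 24² - 15*24) + 9 = (-76 + 576 - 360) + 9 = 140 + 9 = 149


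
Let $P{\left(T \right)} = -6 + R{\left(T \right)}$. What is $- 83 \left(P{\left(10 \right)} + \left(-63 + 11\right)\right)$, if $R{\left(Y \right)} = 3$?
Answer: $4565$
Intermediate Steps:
$P{\left(T \right)} = -3$ ($P{\left(T \right)} = -6 + 3 = -3$)
$- 83 \left(P{\left(10 \right)} + \left(-63 + 11\right)\right) = - 83 \left(-3 + \left(-63 + 11\right)\right) = - 83 \left(-3 - 52\right) = \left(-83\right) \left(-55\right) = 4565$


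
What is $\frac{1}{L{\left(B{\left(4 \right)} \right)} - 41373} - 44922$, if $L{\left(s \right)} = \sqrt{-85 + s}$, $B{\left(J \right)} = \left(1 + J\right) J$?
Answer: $- \frac{76894119206241}{1711725194} - \frac{i \sqrt{65}}{1711725194} \approx -44922.0 - 4.71 \cdot 10^{-9} i$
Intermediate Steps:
$B{\left(J \right)} = J \left(1 + J\right)$
$\frac{1}{L{\left(B{\left(4 \right)} \right)} - 41373} - 44922 = \frac{1}{\sqrt{-85 + 4 \left(1 + 4\right)} - 41373} - 44922 = \frac{1}{\sqrt{-85 + 4 \cdot 5} - 41373} - 44922 = \frac{1}{\sqrt{-85 + 20} - 41373} - 44922 = \frac{1}{\sqrt{-65} - 41373} - 44922 = \frac{1}{i \sqrt{65} - 41373} - 44922 = \frac{1}{-41373 + i \sqrt{65}} - 44922 = -44922 + \frac{1}{-41373 + i \sqrt{65}}$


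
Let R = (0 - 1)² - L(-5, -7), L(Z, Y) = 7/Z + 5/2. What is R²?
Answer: 1/100 ≈ 0.010000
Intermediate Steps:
L(Z, Y) = 5/2 + 7/Z (L(Z, Y) = 7/Z + 5*(½) = 7/Z + 5/2 = 5/2 + 7/Z)
R = -⅒ (R = (0 - 1)² - (5/2 + 7/(-5)) = (-1)² - (5/2 + 7*(-⅕)) = 1 - (5/2 - 7/5) = 1 - 1*11/10 = 1 - 11/10 = -⅒ ≈ -0.10000)
R² = (-⅒)² = 1/100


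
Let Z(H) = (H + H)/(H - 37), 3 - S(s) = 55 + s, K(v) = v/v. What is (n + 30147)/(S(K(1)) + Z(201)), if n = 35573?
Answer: -1077808/829 ≈ -1300.1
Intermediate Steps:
K(v) = 1
S(s) = -52 - s (S(s) = 3 - (55 + s) = 3 + (-55 - s) = -52 - s)
Z(H) = 2*H/(-37 + H) (Z(H) = (2*H)/(-37 + H) = 2*H/(-37 + H))
(n + 30147)/(S(K(1)) + Z(201)) = (35573 + 30147)/((-52 - 1*1) + 2*201/(-37 + 201)) = 65720/((-52 - 1) + 2*201/164) = 65720/(-53 + 2*201*(1/164)) = 65720/(-53 + 201/82) = 65720/(-4145/82) = 65720*(-82/4145) = -1077808/829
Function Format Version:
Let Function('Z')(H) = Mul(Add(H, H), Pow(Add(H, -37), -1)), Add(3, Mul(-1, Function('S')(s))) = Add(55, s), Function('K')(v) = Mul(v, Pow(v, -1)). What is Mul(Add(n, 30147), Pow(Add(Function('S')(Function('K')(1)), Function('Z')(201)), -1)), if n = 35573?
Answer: Rational(-1077808, 829) ≈ -1300.1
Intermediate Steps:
Function('K')(v) = 1
Function('S')(s) = Add(-52, Mul(-1, s)) (Function('S')(s) = Add(3, Mul(-1, Add(55, s))) = Add(3, Add(-55, Mul(-1, s))) = Add(-52, Mul(-1, s)))
Function('Z')(H) = Mul(2, H, Pow(Add(-37, H), -1)) (Function('Z')(H) = Mul(Mul(2, H), Pow(Add(-37, H), -1)) = Mul(2, H, Pow(Add(-37, H), -1)))
Mul(Add(n, 30147), Pow(Add(Function('S')(Function('K')(1)), Function('Z')(201)), -1)) = Mul(Add(35573, 30147), Pow(Add(Add(-52, Mul(-1, 1)), Mul(2, 201, Pow(Add(-37, 201), -1))), -1)) = Mul(65720, Pow(Add(Add(-52, -1), Mul(2, 201, Pow(164, -1))), -1)) = Mul(65720, Pow(Add(-53, Mul(2, 201, Rational(1, 164))), -1)) = Mul(65720, Pow(Add(-53, Rational(201, 82)), -1)) = Mul(65720, Pow(Rational(-4145, 82), -1)) = Mul(65720, Rational(-82, 4145)) = Rational(-1077808, 829)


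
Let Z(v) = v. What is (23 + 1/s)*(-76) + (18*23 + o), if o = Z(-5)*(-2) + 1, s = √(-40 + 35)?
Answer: -1323 + 76*I*√5/5 ≈ -1323.0 + 33.988*I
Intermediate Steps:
s = I*√5 (s = √(-5) = I*√5 ≈ 2.2361*I)
o = 11 (o = -5*(-2) + 1 = 10 + 1 = 11)
(23 + 1/s)*(-76) + (18*23 + o) = (23 + 1/(I*√5))*(-76) + (18*23 + 11) = (23 - I*√5/5)*(-76) + (414 + 11) = (-1748 + 76*I*√5/5) + 425 = -1323 + 76*I*√5/5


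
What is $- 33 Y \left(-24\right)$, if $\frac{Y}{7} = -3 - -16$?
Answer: $72072$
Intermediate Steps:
$Y = 91$ ($Y = 7 \left(-3 - -16\right) = 7 \left(-3 + 16\right) = 7 \cdot 13 = 91$)
$- 33 Y \left(-24\right) = \left(-33\right) 91 \left(-24\right) = \left(-3003\right) \left(-24\right) = 72072$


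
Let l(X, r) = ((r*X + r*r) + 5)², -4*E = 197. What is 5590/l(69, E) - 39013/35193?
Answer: -238511848283/216322607943 ≈ -1.1026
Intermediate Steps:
E = -197/4 (E = -¼*197 = -197/4 ≈ -49.250)
l(X, r) = (5 + r² + X*r)² (l(X, r) = ((X*r + r²) + 5)² = ((r² + X*r) + 5)² = (5 + r² + X*r)²)
5590/l(69, E) - 39013/35193 = 5590/((5 + (-197/4)² + 69*(-197/4))²) - 39013/35193 = 5590/((5 + 38809/16 - 13593/4)²) - 39013*1/35193 = 5590/((-15483/16)²) - 39013/35193 = 5590/(239723289/256) - 39013/35193 = 5590*(256/239723289) - 39013/35193 = 110080/18440253 - 39013/35193 = -238511848283/216322607943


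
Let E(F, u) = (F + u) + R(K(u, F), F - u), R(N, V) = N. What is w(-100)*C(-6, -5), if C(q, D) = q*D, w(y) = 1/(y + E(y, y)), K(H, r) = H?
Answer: -3/40 ≈ -0.075000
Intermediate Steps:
E(F, u) = F + 2*u (E(F, u) = (F + u) + u = F + 2*u)
w(y) = 1/(4*y) (w(y) = 1/(y + (y + 2*y)) = 1/(y + 3*y) = 1/(4*y))
C(q, D) = D*q
w(-100)*C(-6, -5) = ((¼)/(-100))*(-5*(-6)) = ((¼)*(-1/100))*30 = -1/400*30 = -3/40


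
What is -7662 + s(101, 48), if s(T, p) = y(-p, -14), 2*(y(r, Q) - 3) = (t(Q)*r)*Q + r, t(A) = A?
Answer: -12387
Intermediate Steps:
y(r, Q) = 3 + r/2 + r*Q²/2 (y(r, Q) = 3 + ((Q*r)*Q + r)/2 = 3 + (r*Q² + r)/2 = 3 + (r + r*Q²)/2 = 3 + (r/2 + r*Q²/2) = 3 + r/2 + r*Q²/2)
s(T, p) = 3 - 197*p/2 (s(T, p) = 3 + (-p)/2 + (½)*(-p)*(-14)² = 3 - p/2 + (½)*(-p)*196 = 3 - p/2 - 98*p = 3 - 197*p/2)
-7662 + s(101, 48) = -7662 + (3 - 197/2*48) = -7662 + (3 - 4728) = -7662 - 4725 = -12387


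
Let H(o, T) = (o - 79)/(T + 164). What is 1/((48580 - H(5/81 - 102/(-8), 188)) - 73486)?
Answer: -114048/2840458043 ≈ -4.0151e-5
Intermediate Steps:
H(o, T) = (-79 + o)/(164 + T)
1/((48580 - H(5/81 - 102/(-8), 188)) - 73486) = 1/((48580 - (-79 + (5/81 - 102/(-8)))/(164 + 188)) - 73486) = 1/((48580 - (-79 + (5*(1/81) - 102*(-1/8)))/352) - 73486) = 1/((48580 - (-79 + (5/81 + 51/4))/352) - 73486) = 1/((48580 - (-79 + 4151/324)/352) - 73486) = 1/((48580 - (-21445)/(352*324)) - 73486) = 1/((48580 - 1*(-21445/114048)) - 73486) = 1/((48580 + 21445/114048) - 73486) = 1/(5540473285/114048 - 73486) = 1/(-2840458043/114048) = -114048/2840458043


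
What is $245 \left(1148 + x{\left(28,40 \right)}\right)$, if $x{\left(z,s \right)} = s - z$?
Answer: $284200$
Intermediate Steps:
$245 \left(1148 + x{\left(28,40 \right)}\right) = 245 \left(1148 + \left(40 - 28\right)\right) = 245 \left(1148 + 12\right) = 245 \cdot 1160 = 284200$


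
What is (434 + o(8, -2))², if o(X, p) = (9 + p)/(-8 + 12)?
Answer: 3038049/16 ≈ 1.8988e+5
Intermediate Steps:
o(X, p) = 9/4 + p/4 (o(X, p) = (9 + p)/4 = (9 + p)*(¼) = 9/4 + p/4)
(434 + o(8, -2))² = (434 + (9/4 + (¼)*(-2)))² = (434 + (9/4 - ½))² = (434 + 7/4)² = (1743/4)² = 3038049/16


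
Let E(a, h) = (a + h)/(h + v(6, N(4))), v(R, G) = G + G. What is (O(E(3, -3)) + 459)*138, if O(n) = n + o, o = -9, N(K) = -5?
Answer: 62100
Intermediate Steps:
v(R, G) = 2*G
E(a, h) = (a + h)/(-10 + h) (E(a, h) = (a + h)/(h + 2*(-5)) = (a + h)/(h - 10) = (a + h)/(-10 + h))
O(n) = -9 + n (O(n) = n - 9 = -9 + n)
(O(E(3, -3)) + 459)*138 = ((-9 + (3 - 3)/(-10 - 3)) + 459)*138 = ((-9 + 0/(-13)) + 459)*138 = ((-9 - 1/13*0) + 459)*138 = ((-9 + 0) + 459)*138 = (-9 + 459)*138 = 450*138 = 62100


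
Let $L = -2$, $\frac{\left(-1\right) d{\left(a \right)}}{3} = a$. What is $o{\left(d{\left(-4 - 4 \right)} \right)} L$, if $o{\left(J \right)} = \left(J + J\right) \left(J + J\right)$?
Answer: $-4608$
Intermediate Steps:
$d{\left(a \right)} = - 3 a$
$o{\left(J \right)} = 4 J^{2}$ ($o{\left(J \right)} = 2 J 2 J = 4 J^{2}$)
$o{\left(d{\left(-4 - 4 \right)} \right)} L = 4 \left(- 3 \left(-4 - 4\right)\right)^{2} \left(-2\right) = 4 \left(\left(-3\right) \left(-8\right)\right)^{2} \left(-2\right) = 4 \cdot 24^{2} \left(-2\right) = 4 \cdot 576 \left(-2\right) = 2304 \left(-2\right) = -4608$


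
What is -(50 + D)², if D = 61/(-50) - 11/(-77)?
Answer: -293197129/122500 ≈ -2393.4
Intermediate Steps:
D = -377/350 (D = 61*(-1/50) - 11*(-1/77) = -61/50 + ⅐ = -377/350 ≈ -1.0771)
-(50 + D)² = -(50 - 377/350)² = -(17123/350)² = -1*293197129/122500 = -293197129/122500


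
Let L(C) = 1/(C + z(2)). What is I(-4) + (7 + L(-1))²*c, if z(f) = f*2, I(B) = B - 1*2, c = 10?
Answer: 4786/9 ≈ 531.78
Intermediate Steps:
I(B) = -2 + B (I(B) = B - 2 = -2 + B)
z(f) = 2*f
L(C) = 1/(4 + C) (L(C) = 1/(C + 2*2) = 1/(C + 4) = 1/(4 + C))
I(-4) + (7 + L(-1))²*c = (-2 - 4) + (7 + 1/(4 - 1))²*10 = -6 + (7 + 1/3)²*10 = -6 + (7 + ⅓)²*10 = -6 + (22/3)²*10 = -6 + (484/9)*10 = -6 + 4840/9 = 4786/9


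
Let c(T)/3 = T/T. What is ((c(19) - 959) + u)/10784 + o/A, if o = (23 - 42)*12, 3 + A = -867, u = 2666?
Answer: 328871/781840 ≈ 0.42064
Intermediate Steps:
c(T) = 3 (c(T) = 3*(T/T) = 3*1 = 3)
A = -870 (A = -3 - 867 = -870)
o = -228 (o = -19*12 = -228)
((c(19) - 959) + u)/10784 + o/A = ((3 - 959) + 2666)/10784 - 228/(-870) = (-956 + 2666)*(1/10784) - 228*(-1/870) = 1710*(1/10784) + 38/145 = 855/5392 + 38/145 = 328871/781840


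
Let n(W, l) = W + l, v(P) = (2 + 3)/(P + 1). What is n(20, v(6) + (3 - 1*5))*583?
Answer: 76373/7 ≈ 10910.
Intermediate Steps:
v(P) = 5/(1 + P)
n(20, v(6) + (3 - 1*5))*583 = (20 + (5/(1 + 6) + (3 - 1*5)))*583 = (20 + (5/7 + (3 - 5)))*583 = (20 + (5*(1/7) - 2))*583 = (20 + (5/7 - 2))*583 = (20 - 9/7)*583 = (131/7)*583 = 76373/7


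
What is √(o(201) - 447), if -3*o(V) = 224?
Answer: I*√4695/3 ≈ 22.84*I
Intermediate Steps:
o(V) = -224/3 (o(V) = -⅓*224 = -224/3)
√(o(201) - 447) = √(-224/3 - 447) = √(-1565/3) = I*√4695/3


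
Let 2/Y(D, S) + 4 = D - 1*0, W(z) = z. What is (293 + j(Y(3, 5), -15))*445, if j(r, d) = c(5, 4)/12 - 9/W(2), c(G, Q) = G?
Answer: 1542815/12 ≈ 1.2857e+5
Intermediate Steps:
Y(D, S) = 2/(-4 + D) (Y(D, S) = 2/(-4 + (D - 1*0)) = 2/(-4 + (D + 0)) = 2/(-4 + D))
j(r, d) = -49/12 (j(r, d) = 5/12 - 9/2 = -49/12)
(293 + j(Y(3, 5), -15))*445 = (293 - 49/12)*445 = (3467/12)*445 = 1542815/12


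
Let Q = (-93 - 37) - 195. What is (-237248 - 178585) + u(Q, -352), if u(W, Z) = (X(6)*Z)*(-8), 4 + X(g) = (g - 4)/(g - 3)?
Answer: -1275659/3 ≈ -4.2522e+5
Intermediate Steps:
X(g) = -4 + (-4 + g)/(-3 + g) (X(g) = -4 + (g - 4)/(g - 3) = -4 + (-4 + g)/(-3 + g))
Q = -325 (Q = -130 - 195 = -325)
u(W, Z) = 80*Z/3 (u(W, Z) = (((8 - 3*6)/(-3 + 6))*Z)*(-8) = (((8 - 18)/3)*Z)*(-8) = (((⅓)*(-10))*Z)*(-8) = -10*Z/3*(-8) = 80*Z/3)
(-237248 - 178585) + u(Q, -352) = (-237248 - 178585) + (80/3)*(-352) = -415833 - 28160/3 = -1275659/3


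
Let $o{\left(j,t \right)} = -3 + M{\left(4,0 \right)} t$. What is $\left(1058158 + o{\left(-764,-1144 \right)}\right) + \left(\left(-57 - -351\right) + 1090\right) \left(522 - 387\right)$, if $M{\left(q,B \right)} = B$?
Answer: $1244995$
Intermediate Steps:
$o{\left(j,t \right)} = -3$ ($o{\left(j,t \right)} = -3 + 0 t = -3 + 0 = -3$)
$\left(1058158 + o{\left(-764,-1144 \right)}\right) + \left(\left(-57 - -351\right) + 1090\right) \left(522 - 387\right) = \left(1058158 - 3\right) + \left(\left(-57 - -351\right) + 1090\right) \left(522 - 387\right) = 1058155 + \left(\left(-57 + 351\right) + 1090\right) 135 = 1058155 + \left(294 + 1090\right) 135 = 1058155 + 1384 \cdot 135 = 1058155 + 186840 = 1244995$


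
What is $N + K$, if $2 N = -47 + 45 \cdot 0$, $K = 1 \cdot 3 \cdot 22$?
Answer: $\frac{85}{2} \approx 42.5$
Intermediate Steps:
$K = 66$ ($K = 3 \cdot 22 = 66$)
$N = - \frac{47}{2}$ ($N = \frac{-47 + 45 \cdot 0}{2} = \frac{-47 + 0}{2} = \frac{1}{2} \left(-47\right) = - \frac{47}{2} \approx -23.5$)
$N + K = - \frac{47}{2} + 66 = \frac{85}{2}$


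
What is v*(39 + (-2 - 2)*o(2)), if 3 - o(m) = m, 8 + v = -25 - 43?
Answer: -2660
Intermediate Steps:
v = -76 (v = -8 + (-25 - 43) = -8 - 68 = -76)
o(m) = 3 - m
v*(39 + (-2 - 2)*o(2)) = -76*(39 + (-2 - 2)*(3 - 1*2)) = -76*(39 - 4*(3 - 2)) = -76*(39 - 4*1) = -76*(39 - 4) = -76*35 = -2660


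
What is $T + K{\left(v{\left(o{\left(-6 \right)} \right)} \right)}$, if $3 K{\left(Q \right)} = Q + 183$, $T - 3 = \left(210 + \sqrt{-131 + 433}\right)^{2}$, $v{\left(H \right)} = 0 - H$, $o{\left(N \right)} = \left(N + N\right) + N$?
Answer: $44472 + 420 \sqrt{302} \approx 51771.0$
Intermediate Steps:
$o{\left(N \right)} = 3 N$ ($o{\left(N \right)} = 2 N + N = 3 N$)
$v{\left(H \right)} = - H$
$T = 3 + \left(210 + \sqrt{302}\right)^{2}$ ($T = 3 + \left(210 + \sqrt{-131 + 433}\right)^{2} = 3 + \left(210 + \sqrt{302}\right)^{2} \approx 51704.0$)
$K{\left(Q \right)} = 61 + \frac{Q}{3}$ ($K{\left(Q \right)} = \frac{Q + 183}{3} = \frac{183 + Q}{3} = 61 + \frac{Q}{3}$)
$T + K{\left(v{\left(o{\left(-6 \right)} \right)} \right)} = \left(44405 + 420 \sqrt{302}\right) + \left(61 + \frac{\left(-1\right) 3 \left(-6\right)}{3}\right) = \left(44405 + 420 \sqrt{302}\right) + \left(61 + \frac{\left(-1\right) \left(-18\right)}{3}\right) = \left(44405 + 420 \sqrt{302}\right) + \left(61 + \frac{1}{3} \cdot 18\right) = \left(44405 + 420 \sqrt{302}\right) + \left(61 + 6\right) = \left(44405 + 420 \sqrt{302}\right) + 67 = 44472 + 420 \sqrt{302}$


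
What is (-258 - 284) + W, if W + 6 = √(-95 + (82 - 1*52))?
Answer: -548 + I*√65 ≈ -548.0 + 8.0623*I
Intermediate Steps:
W = -6 + I*√65 (W = -6 + √(-95 + (82 - 1*52)) = -6 + √(-95 + (82 - 52)) = -6 + √(-95 + 30) = -6 + √(-65) = -6 + I*√65 ≈ -6.0 + 8.0623*I)
(-258 - 284) + W = (-258 - 284) + (-6 + I*√65) = -542 + (-6 + I*√65) = -548 + I*√65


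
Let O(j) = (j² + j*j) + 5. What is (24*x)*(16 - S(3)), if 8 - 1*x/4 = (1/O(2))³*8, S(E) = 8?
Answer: 13492224/2197 ≈ 6141.2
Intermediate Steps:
O(j) = 5 + 2*j² (O(j) = (j² + j²) + 5 = 2*j² + 5 = 5 + 2*j²)
x = 70272/2197 (x = 32 - 4*(1/(5 + 2*2²))³*8 = 32 - 4*(1/(5 + 2*4))³*8 = 32 - 4*(1/(5 + 8))³*8 = 32 - 4*(1/13)³*8 = 32 - 4*8/2197 = 32 - 32/2197 = 70272/2197 ≈ 31.985)
(24*x)*(16 - S(3)) = (24*(70272/2197))*(16 - 1*8) = 1686528*(16 - 8)/2197 = (1686528/2197)*8 = 13492224/2197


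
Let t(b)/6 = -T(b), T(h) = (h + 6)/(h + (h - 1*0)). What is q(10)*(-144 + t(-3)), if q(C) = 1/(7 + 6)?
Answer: -141/13 ≈ -10.846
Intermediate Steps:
T(h) = (6 + h)/(2*h) (T(h) = (6 + h)/(h + (h + 0)) = (6 + h)/(h + h) = (6 + h)/((2*h)) = (6 + h)*(1/(2*h)) = (6 + h)/(2*h))
q(C) = 1/13
t(b) = -3*(6 + b)/b (t(b) = 6*(-(6 + b)/(2*b)) = -3*(6 + b)/b)
q(10)*(-144 + t(-3)) = (-144 + (-3 - 18/(-3)))/13 = (-144 + (-3 - 18*(-1/3)))/13 = (-144 + (-3 + 6))/13 = (-144 + 3)/13 = (1/13)*(-141) = -141/13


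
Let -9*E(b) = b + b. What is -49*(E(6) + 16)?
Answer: -2156/3 ≈ -718.67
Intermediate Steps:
E(b) = -2*b/9 (E(b) = -(b + b)/9 = -2*b/9)
-49*(E(6) + 16) = -49*(-2/9*6 + 16) = -49*(-4/3 + 16) = -49*44/3 = -2156/3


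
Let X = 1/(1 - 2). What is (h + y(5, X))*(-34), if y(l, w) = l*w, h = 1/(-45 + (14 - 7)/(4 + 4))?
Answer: 60282/353 ≈ 170.77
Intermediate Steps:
h = -8/353 (h = 1/(-45 + 7/8) = 1/(-353/8) = -8/353 ≈ -0.022663)
X = -1 (X = 1/(-1) = -1*1 = -1)
(h + y(5, X))*(-34) = (-8/353 + 5*(-1))*(-34) = (-8/353 - 5)*(-34) = -1773/353*(-34) = 60282/353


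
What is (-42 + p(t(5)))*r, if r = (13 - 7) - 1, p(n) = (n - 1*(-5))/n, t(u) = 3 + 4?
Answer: -1410/7 ≈ -201.43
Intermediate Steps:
t(u) = 7
p(n) = (5 + n)/n (p(n) = (n + 5)/n = (5 + n)/n)
r = 5 (r = 6 - 1 = 5)
(-42 + p(t(5)))*r = (-42 + (5 + 7)/7)*5 = (-42 + (⅐)*12)*5 = (-42 + 12/7)*5 = -282/7*5 = -1410/7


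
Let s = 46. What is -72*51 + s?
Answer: -3626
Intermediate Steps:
-72*51 + s = -72*51 + 46 = -3672 + 46 = -3626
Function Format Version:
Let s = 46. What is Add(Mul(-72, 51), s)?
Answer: -3626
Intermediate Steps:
Add(Mul(-72, 51), s) = Add(Mul(-72, 51), 46) = Add(-3672, 46) = -3626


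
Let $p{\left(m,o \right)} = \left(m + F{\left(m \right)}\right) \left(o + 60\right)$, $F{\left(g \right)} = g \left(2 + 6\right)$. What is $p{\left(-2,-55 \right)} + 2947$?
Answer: $2857$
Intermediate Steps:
$F{\left(g \right)} = 8 g$ ($F{\left(g \right)} = g 8 = 8 g$)
$p{\left(m,o \right)} = 9 m \left(60 + o\right)$ ($p{\left(m,o \right)} = \left(m + 8 m\right) \left(o + 60\right) = 9 m \left(60 + o\right)$)
$p{\left(-2,-55 \right)} + 2947 = 9 \left(-2\right) \left(60 - 55\right) + 2947 = 9 \left(-2\right) 5 + 2947 = -90 + 2947 = 2857$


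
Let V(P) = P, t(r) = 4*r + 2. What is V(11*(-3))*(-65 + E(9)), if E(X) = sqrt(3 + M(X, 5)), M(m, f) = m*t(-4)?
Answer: 2145 - 33*I*sqrt(123) ≈ 2145.0 - 365.99*I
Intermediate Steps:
t(r) = 2 + 4*r
M(m, f) = -14*m (M(m, f) = m*(2 + 4*(-4)) = m*(2 - 16) = m*(-14) = -14*m)
E(X) = sqrt(3 - 14*X)
V(11*(-3))*(-65 + E(9)) = (11*(-3))*(-65 + sqrt(3 - 14*9)) = -33*(-65 + sqrt(3 - 126)) = -33*(-65 + sqrt(-123)) = -33*(-65 + I*sqrt(123)) = 2145 - 33*I*sqrt(123)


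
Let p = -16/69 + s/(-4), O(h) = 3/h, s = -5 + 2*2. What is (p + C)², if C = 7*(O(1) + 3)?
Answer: 134490409/76176 ≈ 1765.5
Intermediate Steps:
s = -1 (s = -5 + 4 = -1)
p = 5/276 (p = -16/69 - 1/(-4) = -16*1/69 - 1*(-¼) = -16/69 + ¼ = 5/276 ≈ 0.018116)
C = 42 (C = 7*(3/1 + 3) = 7*(3*1 + 3) = 7*(3 + 3) = 7*6 = 42)
(p + C)² = (5/276 + 42)² = (11597/276)² = 134490409/76176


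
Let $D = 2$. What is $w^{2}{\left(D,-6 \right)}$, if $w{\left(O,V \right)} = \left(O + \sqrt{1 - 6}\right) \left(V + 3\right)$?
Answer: $-9 + 36 i \sqrt{5} \approx -9.0 + 80.498 i$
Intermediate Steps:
$w{\left(O,V \right)} = \left(3 + V\right) \left(O + i \sqrt{5}\right)$ ($w{\left(O,V \right)} = \left(O + \sqrt{-5}\right) \left(3 + V\right) = \left(O + i \sqrt{5}\right) \left(3 + V\right) = \left(3 + V\right) \left(O + i \sqrt{5}\right)$)
$w^{2}{\left(D,-6 \right)} = \left(3 \cdot 2 + 2 \left(-6\right) + 3 i \sqrt{5} + i \left(-6\right) \sqrt{5}\right)^{2} = \left(6 - 12 + 3 i \sqrt{5} - 6 i \sqrt{5}\right)^{2} = \left(-6 - 3 i \sqrt{5}\right)^{2}$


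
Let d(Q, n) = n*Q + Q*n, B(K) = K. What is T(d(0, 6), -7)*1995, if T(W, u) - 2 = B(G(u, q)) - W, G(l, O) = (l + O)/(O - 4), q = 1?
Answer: 7980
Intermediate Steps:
G(l, O) = (O + l)/(-4 + O)
d(Q, n) = 2*Q*n (d(Q, n) = Q*n + Q*n = 2*Q*n)
T(W, u) = 5/3 - W - u/3 (T(W, u) = 2 + ((1 + u)/(-4 + 1) - W) = 2 + ((1 + u)/(-3) - W) = 2 + (-(1 + u)/3 - W) = 2 + ((-1/3 - u/3) - W) = 2 + (-1/3 - W - u/3) = 5/3 - W - u/3)
T(d(0, 6), -7)*1995 = (5/3 - 2*0*6 - 1/3*(-7))*1995 = (5/3 - 1*0 + 7/3)*1995 = (5/3 + 0 + 7/3)*1995 = 4*1995 = 7980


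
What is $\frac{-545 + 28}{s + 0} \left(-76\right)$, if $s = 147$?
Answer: $\frac{39292}{147} \approx 267.29$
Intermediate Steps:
$\frac{-545 + 28}{s + 0} \left(-76\right) = \frac{-545 + 28}{147 + 0} \left(-76\right) = - \frac{517}{147} \left(-76\right) = \left(-517\right) \frac{1}{147} \left(-76\right) = \left(- \frac{517}{147}\right) \left(-76\right) = \frac{39292}{147}$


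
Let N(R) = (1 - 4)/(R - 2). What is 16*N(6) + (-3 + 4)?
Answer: -11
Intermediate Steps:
N(R) = -3/(-2 + R)
16*N(6) + (-3 + 4) = 16*(-3/(-2 + 6)) + (-3 + 4) = 16*(-3/4) + 1 = 16*(-3*¼) + 1 = 16*(-¾) + 1 = -12 + 1 = -11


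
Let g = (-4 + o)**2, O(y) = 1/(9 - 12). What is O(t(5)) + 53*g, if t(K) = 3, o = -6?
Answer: 15899/3 ≈ 5299.7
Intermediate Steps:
O(y) = -1/3 (O(y) = 1/(-3) = -1/3)
g = 100 (g = (-4 - 6)**2 = (-10)**2 = 100)
O(t(5)) + 53*g = -1/3 + 53*100 = -1/3 + 5300 = 15899/3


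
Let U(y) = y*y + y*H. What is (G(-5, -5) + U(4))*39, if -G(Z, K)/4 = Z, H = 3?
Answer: 1872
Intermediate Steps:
G(Z, K) = -4*Z
U(y) = y² + 3*y (U(y) = y*y + y*3 = y² + 3*y)
(G(-5, -5) + U(4))*39 = (-4*(-5) + 4*(3 + 4))*39 = (20 + 4*7)*39 = (20 + 28)*39 = 48*39 = 1872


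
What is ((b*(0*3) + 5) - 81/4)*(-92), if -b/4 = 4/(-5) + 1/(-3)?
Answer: 1403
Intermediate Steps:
b = 68/15 (b = -4*(4/(-5) + 1/(-3)) = -4*(4*(-1/5) + 1*(-1/3)) = -4*(-4/5 - 1/3) = -4*(-17/15) = 68/15 ≈ 4.5333)
((b*(0*3) + 5) - 81/4)*(-92) = ((68*(0*3)/15 + 5) - 81/4)*(-92) = (((68/15)*0 + 5) - 81*1/4)*(-92) = ((0 + 5) - 81/4)*(-92) = (5 - 81/4)*(-92) = -61/4*(-92) = 1403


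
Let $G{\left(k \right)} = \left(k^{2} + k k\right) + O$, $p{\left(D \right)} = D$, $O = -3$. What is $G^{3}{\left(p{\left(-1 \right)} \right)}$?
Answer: $-1$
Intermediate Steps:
$G{\left(k \right)} = -3 + 2 k^{2}$ ($G{\left(k \right)} = \left(k^{2} + k k\right) - 3 = \left(k^{2} + k^{2}\right) - 3 = 2 k^{2} - 3 = -3 + 2 k^{2}$)
$G^{3}{\left(p{\left(-1 \right)} \right)} = \left(-3 + 2 \left(-1\right)^{2}\right)^{3} = \left(-3 + 2 \cdot 1\right)^{3} = \left(-3 + 2\right)^{3} = \left(-1\right)^{3} = -1$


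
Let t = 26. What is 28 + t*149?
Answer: 3902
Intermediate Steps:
28 + t*149 = 28 + 26*149 = 28 + 3874 = 3902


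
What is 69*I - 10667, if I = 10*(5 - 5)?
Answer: -10667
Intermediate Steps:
I = 0 (I = 10*0 = 0)
69*I - 10667 = 69*0 - 10667 = 0 - 10667 = -10667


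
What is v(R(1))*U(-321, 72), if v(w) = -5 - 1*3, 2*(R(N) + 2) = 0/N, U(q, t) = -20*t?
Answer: 11520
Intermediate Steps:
R(N) = -2 (R(N) = -2 + (0/N)/2 = -2 + (½)*0 = -2 + 0 = -2)
v(w) = -8 (v(w) = -5 - 3 = -8)
v(R(1))*U(-321, 72) = -(-160)*72 = -8*(-1440) = 11520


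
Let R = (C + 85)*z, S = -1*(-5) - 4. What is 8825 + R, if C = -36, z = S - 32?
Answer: 7306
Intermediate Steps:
S = 1 (S = 5 - 4 = 1)
z = -31 (z = 1 - 32 = -31)
R = -1519 (R = (-36 + 85)*(-31) = 49*(-31) = -1519)
8825 + R = 8825 - 1519 = 7306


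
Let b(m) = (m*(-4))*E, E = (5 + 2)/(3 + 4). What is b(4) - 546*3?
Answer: -1654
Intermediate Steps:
E = 1 (E = 7/7 = 7*(⅐) = 1)
b(m) = -4*m (b(m) = (m*(-4))*1 = -4*m*1 = -4*m)
b(4) - 546*3 = -4*4 - 546*3 = -16 - 91*18 = -16 - 1638 = -1654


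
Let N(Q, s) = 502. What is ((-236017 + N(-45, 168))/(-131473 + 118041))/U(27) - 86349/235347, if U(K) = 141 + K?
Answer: -2213100513/8429815744 ≈ -0.26253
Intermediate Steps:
((-236017 + N(-45, 168))/(-131473 + 118041))/U(27) - 86349/235347 = ((-236017 + 502)/(-131473 + 118041))/(141 + 27) - 86349/235347 = -235515/(-13432)/168 - 86349*1/235347 = -235515*(-1/13432)*(1/168) - 28783/78449 = (235515/13432)*(1/168) - 28783/78449 = 11215/107456 - 28783/78449 = -2213100513/8429815744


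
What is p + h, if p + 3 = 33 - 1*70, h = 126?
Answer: 86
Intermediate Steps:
p = -40 (p = -3 + (33 - 1*70) = -3 + (33 - 70) = -3 - 37 = -40)
p + h = -40 + 126 = 86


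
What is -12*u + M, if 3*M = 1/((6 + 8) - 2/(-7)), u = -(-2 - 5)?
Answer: -25193/300 ≈ -83.977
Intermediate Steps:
u = 7 (u = -1*(-7) = 7)
M = 7/300 (M = 1/(3*((6 + 8) - 2/(-7))) = 1/(3*(14 - 2*(-⅐))) = 1/(3*(14 + 2/7)) = 1/(3*(100/7)) = (⅓)*(7/100) = 7/300 ≈ 0.023333)
-12*u + M = -12*7 + 7/300 = -84 + 7/300 = -25193/300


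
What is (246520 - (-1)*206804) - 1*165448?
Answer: 287876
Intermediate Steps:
(246520 - (-1)*206804) - 1*165448 = (246520 - 1*(-206804)) - 165448 = (246520 + 206804) - 165448 = 453324 - 165448 = 287876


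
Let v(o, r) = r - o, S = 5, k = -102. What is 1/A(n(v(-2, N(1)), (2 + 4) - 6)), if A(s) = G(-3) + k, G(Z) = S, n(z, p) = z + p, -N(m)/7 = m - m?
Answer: -1/97 ≈ -0.010309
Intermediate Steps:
N(m) = 0 (N(m) = -7*(m - m) = -7*0 = 0)
n(z, p) = p + z
G(Z) = 5
A(s) = -97 (A(s) = 5 - 102 = -97)
1/A(n(v(-2, N(1)), (2 + 4) - 6)) = 1/(-97) = -1/97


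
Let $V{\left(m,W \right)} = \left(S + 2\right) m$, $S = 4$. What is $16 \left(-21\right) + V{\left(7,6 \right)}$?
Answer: $-294$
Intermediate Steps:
$V{\left(m,W \right)} = 6 m$ ($V{\left(m,W \right)} = \left(4 + 2\right) m = 6 m$)
$16 \left(-21\right) + V{\left(7,6 \right)} = 16 \left(-21\right) + 6 \cdot 7 = -336 + 42 = -294$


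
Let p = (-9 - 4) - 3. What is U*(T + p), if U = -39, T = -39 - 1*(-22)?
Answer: 1287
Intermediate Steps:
T = -17 (T = -39 + 22 = -17)
p = -16 (p = -13 - 3 = -16)
U*(T + p) = -39*(-17 - 16) = -39*(-33) = 1287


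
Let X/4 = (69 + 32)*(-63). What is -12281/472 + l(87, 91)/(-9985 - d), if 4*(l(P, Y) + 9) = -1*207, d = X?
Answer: -189978901/7300424 ≈ -26.023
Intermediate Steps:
X = -25452 (X = 4*((69 + 32)*(-63)) = 4*(101*(-63)) = 4*(-6363) = -25452)
d = -25452
l(P, Y) = -243/4 (l(P, Y) = -9 + (-1*207)/4 = -9 + (¼)*(-207) = -9 - 207/4 = -243/4)
-12281/472 + l(87, 91)/(-9985 - d) = -12281/472 - 243/(4*(-9985 - 1*(-25452))) = -12281*1/472 - 243/(4*(-9985 + 25452)) = -12281/472 - 243/4/15467 = -12281/472 - 243/4*1/15467 = -12281/472 - 243/61868 = -189978901/7300424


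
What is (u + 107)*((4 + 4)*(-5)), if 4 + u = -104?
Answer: 40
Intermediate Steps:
u = -108 (u = -4 - 104 = -108)
(u + 107)*((4 + 4)*(-5)) = (-108 + 107)*((4 + 4)*(-5)) = -8*(-5) = -1*(-40) = 40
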